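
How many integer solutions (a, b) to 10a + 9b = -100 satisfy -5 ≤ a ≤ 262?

gcd(10, 9):
  10 = 1*9 + 1
  9 = 9*1
so gcd(10, 9) = 1.
Back-substitute for Bézout coefficients:
  1 = 10 - 1*9
  ... = 10*(1) + 9*(-1)
Scale by -100: particular solution (-100, 100); reduce a mod 9: (8, -20).
General solution: a = 8 + 9t, b = -20 - 10t for integer t.
-5 ≤ 8 + 9t ≤ 262 gives t ∈ [-1, 28], which is 30 values.

30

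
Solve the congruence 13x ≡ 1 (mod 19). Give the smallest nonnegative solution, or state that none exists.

gcd(19, 13) = 1.
1 divides 1, so solutions exist.
By Bézout, 13·(3) + 19·(-2) = 1.
So 13·(3) ≡ 1 (mod 19); multiply by 1: x ≡ 3 (mod 19).
Smallest nonnegative: x = 3 mod 19 = 3.

3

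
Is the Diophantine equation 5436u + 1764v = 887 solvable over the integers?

no

gcd(5436, 1764) = 36  (5436 = 3*1764 + 144, 1764 = 12*144 + 36, 144 = 4*36).
36 does not divide 887 (remainder 23), so no integer solutions.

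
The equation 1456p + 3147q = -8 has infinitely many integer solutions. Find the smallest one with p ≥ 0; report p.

1366

gcd(3147, 1456):
  3147 = 2*1456 + 235
  1456 = 6*235 + 46
  235 = 5*46 + 5
  46 = 9*5 + 1
  5 = 5*1
so gcd(3147, 1456) = 1.
1 divides -8, so solutions exist.
Back-substitute for Bézout coefficients:
  1 = 46 - 9*5
  ... = 1456*(616) + 3147*(-285)
Scale by -8/1 = -8: (p₀, q₀) = (-4928, 2280).
General solution: p = -4928 + 3147t, q = 2280 - 1456t for integer t.
p ≥ 0: smallest is -4928 mod 3147 = 1366 (at t = 2), with q = -632.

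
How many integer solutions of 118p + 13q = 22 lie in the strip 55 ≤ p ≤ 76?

2

gcd(118, 13):
  118 = 9×13 + 1
  13 = 13×1
so gcd(118, 13) = 1.
Back-substitute for Bézout coefficients:
  1 = 118 - 9×13
  ... = 118×(1) + 13×(-9)
Scale by 22: particular solution (22, -198); reduce p mod 13: (9, -80).
General solution: p = 9 + 13t, q = -80 - 118t for integer t.
55 ≤ 9 + 13t ≤ 76 gives t ∈ [4, 5], which is 2 values.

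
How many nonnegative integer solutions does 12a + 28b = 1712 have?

20

gcd(28, 12) = 4  (28 = 2*12 + 4, 12 = 3*4).
Back-substituting, 12*(-2) + 28*(1) = 4.
Scale by 428: one solution is (-856, 428). Reduce a mod 7: (5, 59).
General: a = 5 + 7t, b = 59 - 3t.
a ≥ 0 ⇒ t ≥ 0; b ≥ 0 ⇒ t ≤ 19. So t ∈ [0, 19]: 20 solutions.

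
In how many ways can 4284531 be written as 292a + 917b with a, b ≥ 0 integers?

gcd(917, 292):
  917 = 3*292 + 41
  292 = 7*41 + 5
  41 = 8*5 + 1
  5 = 5*1
so gcd(917, 292) = 1.
Back-substitute for Bézout coefficients:
  1 = 41 - 8*5
  ... = 292*(-179) + 917*(57)
Scale by 4284531: one solution is (-766931049, 244218267). Reduce a mod 917: (67, 4651).
General: a = 67 + 917t, b = 4651 - 292t.
a ≥ 0 ⇒ t ≥ 0; b ≥ 0 ⇒ t ≤ 15. So t ∈ [0, 15]: 16 solutions.

16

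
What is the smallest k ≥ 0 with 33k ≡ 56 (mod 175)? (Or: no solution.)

7

gcd(175, 33):
  175 = 5*33 + 10
  33 = 3*10 + 3
  10 = 3*3 + 1
  3 = 3*1
so gcd(175, 33) = 1.
1 divides 56, so solutions exist.
Back-substitute for Bézout coefficients:
  1 = 10 - 3*3
  ... = 33*(-53) + 175*(10)
So 33*(-53) ≡ 1 (mod 175); multiply by 56: k ≡ -2968 (mod 175).
Smallest nonnegative: k = -2968 mod 175 = 7.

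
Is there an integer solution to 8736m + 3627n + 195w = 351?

gcd(8736, 3627):
  8736 = 2·3627 + 1482
  3627 = 2·1482 + 663
  1482 = 2·663 + 156
  663 = 4·156 + 39
  156 = 4·39
so gcd(8736, 3627) = 39.
gcd(39, 195) = 39.
39 divides 351, so integer solutions exist.

yes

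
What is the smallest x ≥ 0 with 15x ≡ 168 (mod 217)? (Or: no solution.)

98

gcd(217, 15) = 1  (217 = 14×15 + 7, 15 = 2×7 + 1, 7 = 7×1).
1 divides 168, so solutions exist.
Back-substituting, 15×(29) + 217×(-2) = 1.
So 15×(29) ≡ 1 (mod 217); multiply by 168: x ≡ 4872 (mod 217).
Smallest nonnegative: x = 4872 mod 217 = 98.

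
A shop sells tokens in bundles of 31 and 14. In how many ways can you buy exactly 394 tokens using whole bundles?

Need nonnegative integers with 31j + 14k = 394.
gcd(31, 14) = 1, and 31·(5) + 14·(-11) = 1.
So (j₀, k₀) = (1970, -4334); general j = 1970 + 14t, k = -4334 - 31t.
j ≥ 0 ⇒ t ≥ -140; k ≥ 0 ⇒ t ≤ -140. That's 1 value of t.

1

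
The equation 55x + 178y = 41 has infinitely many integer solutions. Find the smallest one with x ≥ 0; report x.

gcd(178, 55) = 1.
1 divides 41, so solutions exist.
By Bézout, 55·(-55) + 178·(17) = 1.
Scale by 41/1 = 41: (x₀, y₀) = (-2255, 697).
General solution: x = -2255 + 178t, y = 697 - 55t for integer t.
x ≥ 0: smallest is -2255 mod 178 = 59 (at t = 13), with y = -18.

59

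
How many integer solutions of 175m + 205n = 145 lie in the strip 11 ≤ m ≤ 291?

7

gcd(205, 175) = 5  (205 = 1·175 + 30, 175 = 5·30 + 25, 30 = 1·25 + 5, 25 = 5·5).
Back-substituting, 175·(-7) + 205·(6) = 5.
Scale by 29: particular solution (-203, 174); reduce m mod 41: (2, -1).
General solution: m = 2 + 41t, n = -1 - 35t for integer t.
11 ≤ 2 + 41t ≤ 291 gives t ∈ [1, 7], which is 7 values.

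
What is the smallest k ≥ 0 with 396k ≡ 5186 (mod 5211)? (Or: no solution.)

no solution

gcd(5211, 396) = 9.
9 does not divide 5186, so the congruence has no solution.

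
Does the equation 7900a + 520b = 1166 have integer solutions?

no

gcd(7900, 520):
  7900 = 15*520 + 100
  520 = 5*100 + 20
  100 = 5*20
so gcd(7900, 520) = 20.
20 does not divide 1166 (remainder 6), so no integer solutions.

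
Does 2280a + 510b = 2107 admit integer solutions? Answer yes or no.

gcd(2280, 510) = 30.
30 does not divide 2107 (remainder 7), so no integer solutions.

no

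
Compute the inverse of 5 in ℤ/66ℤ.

gcd(66, 5) = 1  (66 = 13·5 + 1, 5 = 5·1).
Back-substituting, 5·(-13) + 66·(1) = 1.
So 5·-13 ≡ 1 (mod 66), and -13 mod 66 = 53.

53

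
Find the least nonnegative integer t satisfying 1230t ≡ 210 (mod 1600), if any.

gcd(1600, 1230):
  1600 = 1·1230 + 370
  1230 = 3·370 + 120
  370 = 3·120 + 10
  120 = 12·10
so gcd(1600, 1230) = 10.
10 divides 210, so solutions exist.
Back-substitute for Bézout coefficients:
  10 = 370 - 3·120
  ... = 1230·(-13) + 1600·(10)
So 1230·(-13) ≡ 10 (mod 1600); multiply by 21: t ≡ -273 (mod 160).
Smallest nonnegative: t = -273 mod 160 = 47.

47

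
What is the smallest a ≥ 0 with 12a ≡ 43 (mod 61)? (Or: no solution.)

gcd(61, 12) = 1.
1 divides 43, so solutions exist.
By Bézout, 12×(-5) + 61×(1) = 1.
So 12×(-5) ≡ 1 (mod 61); multiply by 43: a ≡ -215 (mod 61).
Smallest nonnegative: a = -215 mod 61 = 29.

29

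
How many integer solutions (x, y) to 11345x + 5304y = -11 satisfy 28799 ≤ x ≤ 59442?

6

gcd(11345, 5304):
  11345 = 2×5304 + 737
  5304 = 7×737 + 145
  737 = 5×145 + 12
  145 = 12×12 + 1
  12 = 12×1
so gcd(11345, 5304) = 1.
Back-substitute for Bézout coefficients:
  1 = 145 - 12×12
  ... = 11345×(-439) + 5304×(939)
Scale by -11: particular solution (4829, -10329); reduce x mod 5304: (4829, -10329).
General solution: x = 4829 + 5304t, y = -10329 - 11345t for integer t.
28799 ≤ 4829 + 5304t ≤ 59442 gives t ∈ [5, 10], which is 6 values.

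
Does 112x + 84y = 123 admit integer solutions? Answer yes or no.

gcd(112, 84) = 28  (112 = 1×84 + 28, 84 = 3×28).
28 does not divide 123 (remainder 11), so no integer solutions.

no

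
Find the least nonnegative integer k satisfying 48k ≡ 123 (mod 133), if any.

94

gcd(133, 48) = 1  (133 = 2·48 + 37, 48 = 1·37 + 11, 37 = 3·11 + 4, 11 = 2·4 + 3, 4 = 1·3 + 1, 3 = 3·1).
1 divides 123, so solutions exist.
Back-substituting, 48·(-36) + 133·(13) = 1.
So 48·(-36) ≡ 1 (mod 133); multiply by 123: k ≡ -4428 (mod 133).
Smallest nonnegative: k = -4428 mod 133 = 94.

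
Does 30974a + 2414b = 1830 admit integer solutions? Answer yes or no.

gcd(30974, 2414) = 34  (30974 = 12·2414 + 2006, 2414 = 1·2006 + 408, 2006 = 4·408 + 374, 408 = 1·374 + 34, 374 = 11·34).
34 does not divide 1830 (remainder 28), so no integer solutions.

no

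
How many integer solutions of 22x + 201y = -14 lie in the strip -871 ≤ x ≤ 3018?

19

gcd(201, 22):
  201 = 9*22 + 3
  22 = 7*3 + 1
  3 = 3*1
so gcd(201, 22) = 1.
Back-substitute for Bézout coefficients:
  1 = 22 - 7*3
  ... = 22*(64) + 201*(-7)
Scale by -14: particular solution (-896, 98); reduce x mod 201: (109, -12).
General solution: x = 109 + 201t, y = -12 - 22t for integer t.
-871 ≤ 109 + 201t ≤ 3018 gives t ∈ [-4, 14], which is 19 values.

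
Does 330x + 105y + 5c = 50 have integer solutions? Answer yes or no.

yes

gcd(330, 105) = 15  (330 = 3*105 + 15, 105 = 7*15).
gcd(15, 5) = 5.
5 divides 50, so integer solutions exist.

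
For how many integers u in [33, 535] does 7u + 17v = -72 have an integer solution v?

29

gcd(17, 7) = 1.
By Bézout, 7*(5) + 17*(-2) = 1.
Particular solution: (14, -10).
General solution: u = 14 + 17t, v = -10 - 7t for integer t.
33 ≤ 14 + 17t ≤ 535 gives t ∈ [2, 30], which is 29 values.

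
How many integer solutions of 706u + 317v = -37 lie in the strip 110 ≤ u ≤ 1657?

5

gcd(706, 317) = 1  (706 = 2×317 + 72, 317 = 4×72 + 29, 72 = 2×29 + 14, 29 = 2×14 + 1, 14 = 14×1).
Back-substituting, 706×(-22) + 317×(49) = 1.
Scale by -37: particular solution (814, -1813); reduce u mod 317: (180, -401).
General solution: u = 180 + 317t, v = -401 - 706t for integer t.
110 ≤ 180 + 317t ≤ 1657 gives t ∈ [0, 4], which is 5 values.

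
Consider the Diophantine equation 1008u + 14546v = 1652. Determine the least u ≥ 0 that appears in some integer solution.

550

gcd(14546, 1008) = 14.
14 divides 1652, so solutions exist.
By Bézout, 1008×(-101) + 14546×(7) = 14.
Scale by 1652/14 = 118: (u₀, v₀) = (-11918, 826).
General solution: u = -11918 + 1039t, v = 826 - 72t for integer t.
u ≥ 0: smallest is -11918 mod 1039 = 550 (at t = 12), with v = -38.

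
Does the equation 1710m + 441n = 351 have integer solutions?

yes

gcd(1710, 441) = 9  (1710 = 3·441 + 387, 441 = 1·387 + 54, 387 = 7·54 + 9, 54 = 6·9).
9 divides 351, so integer solutions exist.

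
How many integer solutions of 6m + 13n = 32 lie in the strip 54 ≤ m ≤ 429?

gcd(13, 6):
  13 = 2·6 + 1
  6 = 6·1
so gcd(13, 6) = 1.
Back-substitute for Bézout coefficients:
  1 = 13 - 2·6
  ... = 6·(-2) + 13·(1)
Scale by 32: particular solution (-64, 32); reduce m mod 13: (1, 2).
General solution: m = 1 + 13t, n = 2 - 6t for integer t.
54 ≤ 1 + 13t ≤ 429 gives t ∈ [5, 32], which is 28 values.

28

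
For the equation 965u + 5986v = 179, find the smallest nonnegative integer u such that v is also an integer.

gcd(5986, 965) = 1.
1 divides 179, so solutions exist.
By Bézout, 965*(397) + 5986*(-64) = 1.
Scale by 179/1 = 179: (u₀, v₀) = (71063, -11456).
General solution: u = 71063 + 5986t, v = -11456 - 965t for integer t.
u ≥ 0: smallest is 71063 mod 5986 = 5217 (at t = -11), with v = -841.

5217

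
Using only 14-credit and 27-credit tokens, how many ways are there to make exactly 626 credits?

Need nonnegative integers with 14j + 27k = 626.
gcd(14, 27) = 1, and 14·(2) + 27·(-1) = 1.
So (j₀, k₀) = (1252, -626); general j = 1252 + 27t, k = -626 - 14t.
j ≥ 0 ⇒ t ≥ -46; k ≥ 0 ⇒ t ≤ -45. That's 2 values of t.

2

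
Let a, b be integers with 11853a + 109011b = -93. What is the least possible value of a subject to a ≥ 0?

gcd(109011, 11853) = 3.
3 divides -93, so solutions exist.
By Bézout, 11853*(-2382) + 109011*(259) = 3.
Scale by -93/3 = -31: (a₀, b₀) = (73842, -8029).
General solution: a = 73842 + 36337t, b = -8029 - 3951t for integer t.
a ≥ 0: smallest is 73842 mod 36337 = 1168 (at t = -2), with b = -127.

1168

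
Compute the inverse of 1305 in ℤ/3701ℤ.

gcd(3701, 1305) = 1.
By Bézout, 1305×(-882) + 3701×(311) = 1.
So 1305×-882 ≡ 1 (mod 3701), and -882 mod 3701 = 2819.

2819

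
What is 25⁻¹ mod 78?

gcd(78, 25) = 1  (78 = 3·25 + 3, 25 = 8·3 + 1, 3 = 3·1).
Back-substituting, 25·(25) + 78·(-8) = 1.
So 25·25 ≡ 1 (mod 78), and 25 mod 78 = 25.

25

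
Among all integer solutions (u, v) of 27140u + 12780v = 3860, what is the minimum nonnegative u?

gcd(27140, 12780):
  27140 = 2*12780 + 1580
  12780 = 8*1580 + 140
  1580 = 11*140 + 40
  140 = 3*40 + 20
  40 = 2*20
so gcd(27140, 12780) = 20.
20 divides 3860, so solutions exist.
Back-substitute for Bézout coefficients:
  20 = 140 - 3*40
  ... = 27140*(-275) + 12780*(584)
Scale by 3860/20 = 193: (u₀, v₀) = (-53075, 112712).
General solution: u = -53075 + 639t, v = 112712 - 1357t for integer t.
u ≥ 0: smallest is -53075 mod 639 = 601 (at t = 84), with v = -1276.

601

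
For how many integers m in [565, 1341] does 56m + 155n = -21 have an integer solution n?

5

gcd(155, 56):
  155 = 2·56 + 43
  56 = 1·43 + 13
  43 = 3·13 + 4
  13 = 3·4 + 1
  4 = 4·1
so gcd(155, 56) = 1.
Back-substitute for Bézout coefficients:
  1 = 13 - 3·4
  ... = 56·(36) + 155·(-13)
Scale by -21: particular solution (-756, 273); reduce m mod 155: (19, -7).
General solution: m = 19 + 155t, n = -7 - 56t for integer t.
565 ≤ 19 + 155t ≤ 1341 gives t ∈ [4, 8], which is 5 values.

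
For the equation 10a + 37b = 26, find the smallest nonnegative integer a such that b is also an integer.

gcd(37, 10):
  37 = 3·10 + 7
  10 = 1·7 + 3
  7 = 2·3 + 1
  3 = 3·1
so gcd(37, 10) = 1.
1 divides 26, so solutions exist.
Back-substitute for Bézout coefficients:
  1 = 7 - 2·3
  ... = 10·(-11) + 37·(3)
Scale by 26/1 = 26: (a₀, b₀) = (-286, 78).
General solution: a = -286 + 37t, b = 78 - 10t for integer t.
a ≥ 0: smallest is -286 mod 37 = 10 (at t = 8), with b = -2.

10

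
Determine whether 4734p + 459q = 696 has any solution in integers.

no

gcd(4734, 459) = 9.
9 does not divide 696 (remainder 3), so no integer solutions.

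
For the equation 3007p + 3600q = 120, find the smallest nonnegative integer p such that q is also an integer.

1560

gcd(3600, 3007):
  3600 = 1×3007 + 593
  3007 = 5×593 + 42
  593 = 14×42 + 5
  42 = 8×5 + 2
  5 = 2×2 + 1
  2 = 2×1
so gcd(3600, 3007) = 1.
1 divides 120, so solutions exist.
Back-substitute for Bézout coefficients:
  1 = 5 - 2×2
  ... = 3007×(-1457) + 3600×(1217)
Scale by 120/1 = 120: (p₀, q₀) = (-174840, 146040).
General solution: p = -174840 + 3600t, q = 146040 - 3007t for integer t.
p ≥ 0: smallest is -174840 mod 3600 = 1560 (at t = 49), with q = -1303.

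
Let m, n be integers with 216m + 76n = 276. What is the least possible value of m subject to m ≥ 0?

gcd(216, 76) = 4.
4 divides 276, so solutions exist.
By Bézout, 216*(6) + 76*(-17) = 4.
Scale by 276/4 = 69: (m₀, n₀) = (414, -1173).
General solution: m = 414 + 19t, n = -1173 - 54t for integer t.
m ≥ 0: smallest is 414 mod 19 = 15 (at t = -21), with n = -39.

15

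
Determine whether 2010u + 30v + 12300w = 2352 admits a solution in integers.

no

gcd(2010, 30):
  2010 = 67·30
so gcd(2010, 30) = 30.
gcd(30, 12300) = 30.
30 does not divide 2352 (remainder 12), so no integer solutions.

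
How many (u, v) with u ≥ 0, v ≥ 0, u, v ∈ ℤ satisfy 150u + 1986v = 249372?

gcd(1986, 150):
  1986 = 13*150 + 36
  150 = 4*36 + 6
  36 = 6*6
so gcd(1986, 150) = 6.
Back-substitute for Bézout coefficients:
  6 = 150 - 4*36
  ... = 150*(53) + 1986*(-4)
Scale by 41562: one solution is (2202786, -166248). Reduce u mod 331: (312, 102).
General: u = 312 + 331t, v = 102 - 25t.
u ≥ 0 ⇒ t ≥ 0; v ≥ 0 ⇒ t ≤ 4. So t ∈ [0, 4]: 5 solutions.

5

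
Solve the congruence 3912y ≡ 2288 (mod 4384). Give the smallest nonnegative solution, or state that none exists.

506

gcd(4384, 3912) = 8  (4384 = 1×3912 + 472, 3912 = 8×472 + 136, 472 = 3×136 + 64, 136 = 2×64 + 8, 64 = 8×8).
8 divides 2288, so solutions exist.
Back-substituting, 3912×(65) + 4384×(-58) = 8.
So 3912×(65) ≡ 8 (mod 4384); multiply by 286: y ≡ 18590 (mod 548).
Smallest nonnegative: y = 18590 mod 548 = 506.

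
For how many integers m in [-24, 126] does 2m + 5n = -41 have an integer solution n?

30

gcd(5, 2) = 1.
By Bézout, 2·(-2) + 5·(1) = 1.
Particular solution: (2, -9).
General solution: m = 2 + 5t, n = -9 - 2t for integer t.
-24 ≤ 2 + 5t ≤ 126 gives t ∈ [-5, 24], which is 30 values.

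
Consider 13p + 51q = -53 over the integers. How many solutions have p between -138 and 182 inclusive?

gcd(51, 13) = 1  (51 = 3×13 + 12, 13 = 1×12 + 1, 12 = 12×1).
Back-substituting, 13×(4) + 51×(-1) = 1.
Scale by -53: particular solution (-212, 53); reduce p mod 51: (43, -12).
General solution: p = 43 + 51t, q = -12 - 13t for integer t.
-138 ≤ 43 + 51t ≤ 182 gives t ∈ [-3, 2], which is 6 values.

6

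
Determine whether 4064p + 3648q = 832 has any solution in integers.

gcd(4064, 3648) = 32.
32 divides 832, so integer solutions exist.

yes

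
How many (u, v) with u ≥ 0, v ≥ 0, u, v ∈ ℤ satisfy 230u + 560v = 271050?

gcd(560, 230) = 10.
By Bézout, 230·(-17) + 560·(7) = 10.
One solution: (39, 468).
General: u = 39 + 56t, v = 468 - 23t.
u ≥ 0 ⇒ t ≥ 0; v ≥ 0 ⇒ t ≤ 20. So t ∈ [0, 20]: 21 solutions.

21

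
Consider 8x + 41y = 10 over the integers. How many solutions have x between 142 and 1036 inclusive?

22

gcd(41, 8) = 1.
By Bézout, 8·(-5) + 41·(1) = 1.
Particular solution: (32, -6).
General solution: x = 32 + 41t, y = -6 - 8t for integer t.
142 ≤ 32 + 41t ≤ 1036 gives t ∈ [3, 24], which is 22 values.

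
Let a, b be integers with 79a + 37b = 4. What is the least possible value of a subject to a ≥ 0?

23

gcd(79, 37):
  79 = 2*37 + 5
  37 = 7*5 + 2
  5 = 2*2 + 1
  2 = 2*1
so gcd(79, 37) = 1.
1 divides 4, so solutions exist.
Back-substitute for Bézout coefficients:
  1 = 5 - 2*2
  ... = 79*(15) + 37*(-32)
Scale by 4/1 = 4: (a₀, b₀) = (60, -128).
General solution: a = 60 + 37t, b = -128 - 79t for integer t.
a ≥ 0: smallest is 60 mod 37 = 23 (at t = -1), with b = -49.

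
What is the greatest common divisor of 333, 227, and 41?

1

gcd(333, 227) = 1  (333 = 1×227 + 106, 227 = 2×106 + 15, 106 = 7×15 + 1, 15 = 15×1).
gcd(1, 41) = 1.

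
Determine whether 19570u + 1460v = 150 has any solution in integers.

gcd(19570, 1460) = 10  (19570 = 13×1460 + 590, 1460 = 2×590 + 280, 590 = 2×280 + 30, 280 = 9×30 + 10, 30 = 3×10).
10 divides 150, so integer solutions exist.

yes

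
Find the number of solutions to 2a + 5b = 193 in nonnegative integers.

gcd(5, 2):
  5 = 2×2 + 1
  2 = 2×1
so gcd(5, 2) = 1.
Back-substitute for Bézout coefficients:
  1 = 5 - 2×2
  ... = 2×(-2) + 5×(1)
Scale by 193: one solution is (-386, 193). Reduce a mod 5: (4, 37).
General: a = 4 + 5t, b = 37 - 2t.
a ≥ 0 ⇒ t ≥ 0; b ≥ 0 ⇒ t ≤ 18. So t ∈ [0, 18]: 19 solutions.

19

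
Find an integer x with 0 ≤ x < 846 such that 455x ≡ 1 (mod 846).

gcd(846, 455) = 1.
By Bézout, 455×(119) + 846×(-64) = 1.
So 455×119 ≡ 1 (mod 846), and 119 mod 846 = 119.

119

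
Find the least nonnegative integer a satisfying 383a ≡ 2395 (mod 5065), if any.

gcd(5065, 383):
  5065 = 13·383 + 86
  383 = 4·86 + 39
  86 = 2·39 + 8
  39 = 4·8 + 7
  8 = 1·7 + 1
  7 = 7·1
so gcd(5065, 383) = 1.
1 divides 2395, so solutions exist.
Back-substitute for Bézout coefficients:
  1 = 8 - 1·7
  ... = 383·(-648) + 5065·(49)
So 383·(-648) ≡ 1 (mod 5065); multiply by 2395: a ≡ -1551960 (mod 5065).
Smallest nonnegative: a = -1551960 mod 5065 = 2995.

2995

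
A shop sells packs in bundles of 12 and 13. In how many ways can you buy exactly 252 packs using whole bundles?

Need nonnegative integers with 12j + 13k = 252.
gcd(12, 13) = 1, and 12·(-1) + 13·(1) = 1.
So (j₀, k₀) = (-252, 252); general j = -252 + 13t, k = 252 - 12t.
j ≥ 0 ⇒ t ≥ 20; k ≥ 0 ⇒ t ≤ 21. That's 2 values of t.

2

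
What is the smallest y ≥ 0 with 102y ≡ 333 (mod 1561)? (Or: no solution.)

141

gcd(1561, 102) = 1  (1561 = 15×102 + 31, 102 = 3×31 + 9, 31 = 3×9 + 4, 9 = 2×4 + 1, 4 = 4×1).
1 divides 333, so solutions exist.
Back-substituting, 102×(352) + 1561×(-23) = 1.
So 102×(352) ≡ 1 (mod 1561); multiply by 333: y ≡ 117216 (mod 1561).
Smallest nonnegative: y = 117216 mod 1561 = 141.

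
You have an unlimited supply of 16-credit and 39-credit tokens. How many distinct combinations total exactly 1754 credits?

3

Need nonnegative integers with 16j + 39k = 1754.
gcd(16, 39) = 1, and 16·(-17) + 39·(7) = 1.
So (j₀, k₀) = (-29818, 12278); general j = -29818 + 39t, k = 12278 - 16t.
j ≥ 0 ⇒ t ≥ 765; k ≥ 0 ⇒ t ≤ 767. That's 3 values of t.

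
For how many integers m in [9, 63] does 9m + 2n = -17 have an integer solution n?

gcd(9, 2) = 1  (9 = 4*2 + 1, 2 = 2*1).
Back-substituting, 9*(1) + 2*(-4) = 1.
Scale by -17: particular solution (-17, 68); reduce m mod 2: (1, -13).
General solution: m = 1 + 2t, n = -13 - 9t for integer t.
9 ≤ 1 + 2t ≤ 63 gives t ∈ [4, 31], which is 28 values.

28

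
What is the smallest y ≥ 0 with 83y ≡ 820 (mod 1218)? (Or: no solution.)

gcd(1218, 83) = 1.
1 divides 820, so solutions exist.
By Bézout, 83×(587) + 1218×(-40) = 1.
So 83×(587) ≡ 1 (mod 1218); multiply by 820: y ≡ 481340 (mod 1218).
Smallest nonnegative: y = 481340 mod 1218 = 230.

230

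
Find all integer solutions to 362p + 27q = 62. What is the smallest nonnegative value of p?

gcd(362, 27):
  362 = 13×27 + 11
  27 = 2×11 + 5
  11 = 2×5 + 1
  5 = 5×1
so gcd(362, 27) = 1.
1 divides 62, so solutions exist.
Back-substitute for Bézout coefficients:
  1 = 11 - 2×5
  ... = 362×(5) + 27×(-67)
Scale by 62/1 = 62: (p₀, q₀) = (310, -4154).
General solution: p = 310 + 27t, q = -4154 - 362t for integer t.
p ≥ 0: smallest is 310 mod 27 = 13 (at t = -11), with q = -172.

13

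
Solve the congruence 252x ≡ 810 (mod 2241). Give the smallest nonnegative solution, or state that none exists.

21

gcd(2241, 252) = 9.
9 divides 810, so solutions exist.
By Bézout, 252*(-80) + 2241*(9) = 9.
So 252*(-80) ≡ 9 (mod 2241); multiply by 90: x ≡ -7200 (mod 249).
Smallest nonnegative: x = -7200 mod 249 = 21.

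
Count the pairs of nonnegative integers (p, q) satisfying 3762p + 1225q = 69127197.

15

gcd(3762, 1225) = 1.
By Bézout, 3762*(-352) + 1225*(1081) = 1.
One solution: (681, 54339).
General: p = 681 + 1225t, q = 54339 - 3762t.
p ≥ 0 ⇒ t ≥ 0; q ≥ 0 ⇒ t ≤ 14. So t ∈ [0, 14]: 15 solutions.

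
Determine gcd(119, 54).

1

gcd(119, 54):
  119 = 2*54 + 11
  54 = 4*11 + 10
  11 = 1*10 + 1
  10 = 10*1
so gcd(119, 54) = 1.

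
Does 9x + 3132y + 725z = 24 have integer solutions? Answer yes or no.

yes

gcd(3132, 9) = 9.
gcd(9, 725) = 1.
1 divides 24, so integer solutions exist.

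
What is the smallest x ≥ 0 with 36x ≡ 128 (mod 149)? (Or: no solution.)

gcd(149, 36) = 1.
1 divides 128, so solutions exist.
By Bézout, 36·(29) + 149·(-7) = 1.
So 36·(29) ≡ 1 (mod 149); multiply by 128: x ≡ 3712 (mod 149).
Smallest nonnegative: x = 3712 mod 149 = 136.

136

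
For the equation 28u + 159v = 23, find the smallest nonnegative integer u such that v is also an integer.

86

gcd(159, 28):
  159 = 5·28 + 19
  28 = 1·19 + 9
  19 = 2·9 + 1
  9 = 9·1
so gcd(159, 28) = 1.
1 divides 23, so solutions exist.
Back-substitute for Bézout coefficients:
  1 = 19 - 2·9
  ... = 28·(-17) + 159·(3)
Scale by 23/1 = 23: (u₀, v₀) = (-391, 69).
General solution: u = -391 + 159t, v = 69 - 28t for integer t.
u ≥ 0: smallest is -391 mod 159 = 86 (at t = 3), with v = -15.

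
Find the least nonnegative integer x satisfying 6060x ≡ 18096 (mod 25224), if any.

798

gcd(25224, 6060):
  25224 = 4*6060 + 984
  6060 = 6*984 + 156
  984 = 6*156 + 48
  156 = 3*48 + 12
  48 = 4*12
so gcd(25224, 6060) = 12.
12 divides 18096, so solutions exist.
Back-substitute for Bézout coefficients:
  12 = 156 - 3*48
  ... = 6060*(487) + 25224*(-117)
So 6060*(487) ≡ 12 (mod 25224); multiply by 1508: x ≡ 734396 (mod 2102).
Smallest nonnegative: x = 734396 mod 2102 = 798.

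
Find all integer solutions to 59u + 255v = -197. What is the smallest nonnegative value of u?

122

gcd(255, 59):
  255 = 4·59 + 19
  59 = 3·19 + 2
  19 = 9·2 + 1
  2 = 2·1
so gcd(255, 59) = 1.
1 divides -197, so solutions exist.
Back-substitute for Bézout coefficients:
  1 = 19 - 9·2
  ... = 59·(-121) + 255·(28)
Scale by -197/1 = -197: (u₀, v₀) = (23837, -5516).
General solution: u = 23837 + 255t, v = -5516 - 59t for integer t.
u ≥ 0: smallest is 23837 mod 255 = 122 (at t = -93), with v = -29.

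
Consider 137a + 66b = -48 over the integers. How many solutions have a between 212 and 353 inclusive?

gcd(137, 66):
  137 = 2×66 + 5
  66 = 13×5 + 1
  5 = 5×1
so gcd(137, 66) = 1.
Back-substitute for Bézout coefficients:
  1 = 66 - 13×5
  ... = 137×(-13) + 66×(27)
Scale by -48: particular solution (624, -1296); reduce a mod 66: (30, -63).
General solution: a = 30 + 66t, b = -63 - 137t for integer t.
212 ≤ 30 + 66t ≤ 353 gives t ∈ [3, 4], which is 2 values.

2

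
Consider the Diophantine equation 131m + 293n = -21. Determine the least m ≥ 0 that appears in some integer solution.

266

gcd(293, 131):
  293 = 2×131 + 31
  131 = 4×31 + 7
  31 = 4×7 + 3
  7 = 2×3 + 1
  3 = 3×1
so gcd(293, 131) = 1.
1 divides -21, so solutions exist.
Back-substitute for Bézout coefficients:
  1 = 7 - 2×3
  ... = 131×(85) + 293×(-38)
Scale by -21/1 = -21: (m₀, n₀) = (-1785, 798).
General solution: m = -1785 + 293t, n = 798 - 131t for integer t.
m ≥ 0: smallest is -1785 mod 293 = 266 (at t = 7), with n = -119.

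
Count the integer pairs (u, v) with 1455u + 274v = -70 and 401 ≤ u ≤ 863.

gcd(1455, 274) = 1.
By Bézout, 1455*(-29) + 274*(154) = 1.
Particular solution: (112, -595).
General solution: u = 112 + 274t, v = -595 - 1455t for integer t.
401 ≤ 112 + 274t ≤ 863 gives t ∈ [2, 2], which is 1 value.

1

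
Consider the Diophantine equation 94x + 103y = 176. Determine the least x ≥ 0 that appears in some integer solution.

72

gcd(103, 94):
  103 = 1·94 + 9
  94 = 10·9 + 4
  9 = 2·4 + 1
  4 = 4·1
so gcd(103, 94) = 1.
1 divides 176, so solutions exist.
Back-substitute for Bézout coefficients:
  1 = 9 - 2·4
  ... = 94·(-23) + 103·(21)
Scale by 176/1 = 176: (x₀, y₀) = (-4048, 3696).
General solution: x = -4048 + 103t, y = 3696 - 94t for integer t.
x ≥ 0: smallest is -4048 mod 103 = 72 (at t = 40), with y = -64.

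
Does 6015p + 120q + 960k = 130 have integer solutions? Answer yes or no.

gcd(6015, 120) = 15.
gcd(15, 960) = 15.
15 does not divide 130 (remainder 10), so no integer solutions.

no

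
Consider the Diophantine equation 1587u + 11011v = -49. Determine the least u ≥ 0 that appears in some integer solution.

gcd(11011, 1587) = 1.
1 divides -49, so solutions exist.
By Bézout, 1587×(-3483) + 11011×(502) = 1.
Scale by -49/1 = -49: (u₀, v₀) = (170667, -24598).
General solution: u = 170667 + 11011t, v = -24598 - 1587t for integer t.
u ≥ 0: smallest is 170667 mod 11011 = 5502 (at t = -15), with v = -793.

5502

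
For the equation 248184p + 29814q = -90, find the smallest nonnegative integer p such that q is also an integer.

gcd(248184, 29814):
  248184 = 8*29814 + 9672
  29814 = 3*9672 + 798
  9672 = 12*798 + 96
  798 = 8*96 + 30
  96 = 3*30 + 6
  30 = 5*6
so gcd(248184, 29814) = 6.
6 divides -90, so solutions exist.
Back-substitute for Bézout coefficients:
  6 = 96 - 3*30
  ... = 248184*(934) + 29814*(-7775)
Scale by -90/6 = -15: (p₀, q₀) = (-14010, 116625).
General solution: p = -14010 + 4969t, q = 116625 - 41364t for integer t.
p ≥ 0: smallest is -14010 mod 4969 = 897 (at t = 3), with q = -7467.

897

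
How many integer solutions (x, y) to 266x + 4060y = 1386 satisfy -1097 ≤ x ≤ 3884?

gcd(4060, 266) = 14.
By Bézout, 266×(-61) + 4060×(4) = 14.
Particular solution: (51, -3).
General solution: x = 51 + 290t, y = -3 - 19t for integer t.
-1097 ≤ 51 + 290t ≤ 3884 gives t ∈ [-3, 13], which is 17 values.

17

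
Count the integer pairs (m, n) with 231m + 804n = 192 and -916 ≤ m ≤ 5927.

25

gcd(804, 231) = 3  (804 = 3·231 + 111, 231 = 2·111 + 9, 111 = 12·9 + 3, 9 = 3·3).
Back-substituting, 231·(-87) + 804·(25) = 3.
Scale by 64: particular solution (-5568, 1600); reduce m mod 268: (60, -17).
General solution: m = 60 + 268t, n = -17 - 77t for integer t.
-916 ≤ 60 + 268t ≤ 5927 gives t ∈ [-3, 21], which is 25 values.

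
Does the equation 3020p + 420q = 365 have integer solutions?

gcd(3020, 420) = 20  (3020 = 7×420 + 80, 420 = 5×80 + 20, 80 = 4×20).
20 does not divide 365 (remainder 5), so no integer solutions.

no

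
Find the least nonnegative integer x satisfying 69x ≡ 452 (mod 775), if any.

658

gcd(775, 69) = 1.
1 divides 452, so solutions exist.
By Bézout, 69*(-146) + 775*(13) = 1.
So 69*(-146) ≡ 1 (mod 775); multiply by 452: x ≡ -65992 (mod 775).
Smallest nonnegative: x = -65992 mod 775 = 658.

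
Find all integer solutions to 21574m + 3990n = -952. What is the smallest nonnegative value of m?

137

gcd(21574, 3990):
  21574 = 5×3990 + 1624
  3990 = 2×1624 + 742
  1624 = 2×742 + 140
  742 = 5×140 + 42
  140 = 3×42 + 14
  42 = 3×14
so gcd(21574, 3990) = 14.
14 divides -952, so solutions exist.
Back-substitute for Bézout coefficients:
  14 = 140 - 3×42
  ... = 21574×(86) + 3990×(-465)
Scale by -952/14 = -68: (m₀, n₀) = (-5848, 31620).
General solution: m = -5848 + 285t, n = 31620 - 1541t for integer t.
m ≥ 0: smallest is -5848 mod 285 = 137 (at t = 21), with n = -741.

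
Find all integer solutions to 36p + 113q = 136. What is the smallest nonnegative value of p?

54

gcd(113, 36):
  113 = 3·36 + 5
  36 = 7·5 + 1
  5 = 5·1
so gcd(113, 36) = 1.
1 divides 136, so solutions exist.
Back-substitute for Bézout coefficients:
  1 = 36 - 7·5
  ... = 36·(22) + 113·(-7)
Scale by 136/1 = 136: (p₀, q₀) = (2992, -952).
General solution: p = 2992 + 113t, q = -952 - 36t for integer t.
p ≥ 0: smallest is 2992 mod 113 = 54 (at t = -26), with q = -16.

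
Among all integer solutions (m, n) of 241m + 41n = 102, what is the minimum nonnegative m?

gcd(241, 41) = 1  (241 = 5×41 + 36, 41 = 1×36 + 5, 36 = 7×5 + 1, 5 = 5×1).
1 divides 102, so solutions exist.
Back-substituting, 241×(8) + 41×(-47) = 1.
Scale by 102/1 = 102: (m₀, n₀) = (816, -4794).
General solution: m = 816 + 41t, n = -4794 - 241t for integer t.
m ≥ 0: smallest is 816 mod 41 = 37 (at t = -19), with n = -215.

37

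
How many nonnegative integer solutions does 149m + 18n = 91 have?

0

gcd(149, 18) = 1  (149 = 8×18 + 5, 18 = 3×5 + 3, 5 = 1×3 + 2, 3 = 1×2 + 1, 2 = 2×1).
Back-substituting, 149×(-7) + 18×(58) = 1.
Scale by 91: one solution is (-637, 5278). Reduce m mod 18: (11, -86).
General: m = 11 + 18t, n = -86 - 149t.
m ≥ 0 ⇒ t ≥ 0; n ≥ 0 ⇒ t ≤ -1. So t ∈ [0, -1]: 0 solutions.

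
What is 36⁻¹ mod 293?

gcd(293, 36):
  293 = 8·36 + 5
  36 = 7·5 + 1
  5 = 5·1
so gcd(293, 36) = 1.
Back-substitute for Bézout coefficients:
  1 = 36 - 7·5
  ... = 36·(57) + 293·(-7)
So 36·57 ≡ 1 (mod 293), and 57 mod 293 = 57.

57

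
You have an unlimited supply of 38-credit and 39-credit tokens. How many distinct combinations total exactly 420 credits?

Need nonnegative integers with 38j + 39k = 420.
gcd(38, 39) = 1, and 38·(-1) + 39·(1) = 1.
So (j₀, k₀) = (-420, 420); general j = -420 + 39t, k = 420 - 38t.
j ≥ 0 ⇒ t ≥ 11; k ≥ 0 ⇒ t ≤ 11. That's 1 value of t.

1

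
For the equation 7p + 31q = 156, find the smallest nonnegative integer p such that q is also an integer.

9

gcd(31, 7):
  31 = 4×7 + 3
  7 = 2×3 + 1
  3 = 3×1
so gcd(31, 7) = 1.
1 divides 156, so solutions exist.
Back-substitute for Bézout coefficients:
  1 = 7 - 2×3
  ... = 7×(9) + 31×(-2)
Scale by 156/1 = 156: (p₀, q₀) = (1404, -312).
General solution: p = 1404 + 31t, q = -312 - 7t for integer t.
p ≥ 0: smallest is 1404 mod 31 = 9 (at t = -45), with q = 3.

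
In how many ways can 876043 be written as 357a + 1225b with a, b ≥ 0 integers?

14

gcd(1225, 357):
  1225 = 3*357 + 154
  357 = 2*154 + 49
  154 = 3*49 + 7
  49 = 7*7
so gcd(1225, 357) = 7.
Back-substitute for Bézout coefficients:
  7 = 154 - 3*49
  ... = 357*(-24) + 1225*(7)
Scale by 125149: one solution is (-3003576, 876043). Reduce a mod 175: (124, 679).
General: a = 124 + 175t, b = 679 - 51t.
a ≥ 0 ⇒ t ≥ 0; b ≥ 0 ⇒ t ≤ 13. So t ∈ [0, 13]: 14 solutions.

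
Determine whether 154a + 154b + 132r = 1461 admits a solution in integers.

gcd(154, 154):
  154 = 1×154
so gcd(154, 154) = 154.
gcd(154, 132) = 22.
22 does not divide 1461 (remainder 9), so no integer solutions.

no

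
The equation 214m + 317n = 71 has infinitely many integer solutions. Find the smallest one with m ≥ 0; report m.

304

gcd(317, 214) = 1.
1 divides 71, so solutions exist.
By Bézout, 214×(40) + 317×(-27) = 1.
Scale by 71/1 = 71: (m₀, n₀) = (2840, -1917).
General solution: m = 2840 + 317t, n = -1917 - 214t for integer t.
m ≥ 0: smallest is 2840 mod 317 = 304 (at t = -8), with n = -205.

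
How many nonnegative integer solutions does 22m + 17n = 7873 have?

gcd(22, 17):
  22 = 1·17 + 5
  17 = 3·5 + 2
  5 = 2·2 + 1
  2 = 2·1
so gcd(22, 17) = 1.
Back-substitute for Bézout coefficients:
  1 = 5 - 2·2
  ... = 22·(7) + 17·(-9)
Scale by 7873: one solution is (55111, -70857). Reduce m mod 17: (14, 445).
General: m = 14 + 17t, n = 445 - 22t.
m ≥ 0 ⇒ t ≥ 0; n ≥ 0 ⇒ t ≤ 20. So t ∈ [0, 20]: 21 solutions.

21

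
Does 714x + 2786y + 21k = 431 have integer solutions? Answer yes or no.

gcd(2786, 714) = 14  (2786 = 3·714 + 644, 714 = 1·644 + 70, 644 = 9·70 + 14, 70 = 5·14).
gcd(14, 21) = 7.
7 does not divide 431 (remainder 4), so no integer solutions.

no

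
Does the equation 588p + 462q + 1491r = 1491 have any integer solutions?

yes

gcd(588, 462) = 42.
gcd(42, 1491) = 21.
21 divides 1491, so integer solutions exist.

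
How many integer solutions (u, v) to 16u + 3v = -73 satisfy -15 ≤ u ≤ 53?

gcd(16, 3) = 1  (16 = 5×3 + 1, 3 = 3×1).
Back-substituting, 16×(1) + 3×(-5) = 1.
Scale by -73: particular solution (-73, 365); reduce u mod 3: (2, -35).
General solution: u = 2 + 3t, v = -35 - 16t for integer t.
-15 ≤ 2 + 3t ≤ 53 gives t ∈ [-5, 17], which is 23 values.

23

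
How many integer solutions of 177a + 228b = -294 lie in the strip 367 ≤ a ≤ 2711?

31

gcd(228, 177) = 3  (228 = 1·177 + 51, 177 = 3·51 + 24, 51 = 2·24 + 3, 24 = 8·3).
Back-substituting, 177·(-9) + 228·(7) = 3.
Scale by -98: particular solution (882, -686); reduce a mod 76: (46, -37).
General solution: a = 46 + 76t, b = -37 - 59t for integer t.
367 ≤ 46 + 76t ≤ 2711 gives t ∈ [5, 35], which is 31 values.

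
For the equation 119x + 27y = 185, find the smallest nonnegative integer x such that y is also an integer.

7

gcd(119, 27) = 1.
1 divides 185, so solutions exist.
By Bézout, 119*(5) + 27*(-22) = 1.
Scale by 185/1 = 185: (x₀, y₀) = (925, -4070).
General solution: x = 925 + 27t, y = -4070 - 119t for integer t.
x ≥ 0: smallest is 925 mod 27 = 7 (at t = -34), with y = -24.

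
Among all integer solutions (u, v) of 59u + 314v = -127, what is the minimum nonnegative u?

83

gcd(314, 59) = 1  (314 = 5×59 + 19, 59 = 3×19 + 2, 19 = 9×2 + 1, 2 = 2×1).
1 divides -127, so solutions exist.
Back-substituting, 59×(-149) + 314×(28) = 1.
Scale by -127/1 = -127: (u₀, v₀) = (18923, -3556).
General solution: u = 18923 + 314t, v = -3556 - 59t for integer t.
u ≥ 0: smallest is 18923 mod 314 = 83 (at t = -60), with v = -16.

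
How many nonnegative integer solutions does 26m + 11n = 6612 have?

gcd(26, 11):
  26 = 2×11 + 4
  11 = 2×4 + 3
  4 = 1×3 + 1
  3 = 3×1
so gcd(26, 11) = 1.
Back-substitute for Bézout coefficients:
  1 = 4 - 1×3
  ... = 26×(3) + 11×(-7)
Scale by 6612: one solution is (19836, -46284). Reduce m mod 11: (3, 594).
General: m = 3 + 11t, n = 594 - 26t.
m ≥ 0 ⇒ t ≥ 0; n ≥ 0 ⇒ t ≤ 22. So t ∈ [0, 22]: 23 solutions.

23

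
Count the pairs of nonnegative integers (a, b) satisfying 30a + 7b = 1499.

7

gcd(30, 7) = 1.
By Bézout, 30·(-3) + 7·(13) = 1.
One solution: (4, 197).
General: a = 4 + 7t, b = 197 - 30t.
a ≥ 0 ⇒ t ≥ 0; b ≥ 0 ⇒ t ≤ 6. So t ∈ [0, 6]: 7 solutions.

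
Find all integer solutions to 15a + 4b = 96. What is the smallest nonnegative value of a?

0

gcd(15, 4) = 1.
1 divides 96, so solutions exist.
By Bézout, 15·(-1) + 4·(4) = 1.
Scale by 96/1 = 96: (a₀, b₀) = (-96, 384).
General solution: a = -96 + 4t, b = 384 - 15t for integer t.
a ≥ 0: smallest is -96 mod 4 = 0 (at t = 24), with b = 24.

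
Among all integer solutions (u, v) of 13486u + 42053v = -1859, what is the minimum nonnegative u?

689

gcd(42053, 13486) = 11  (42053 = 3·13486 + 1595, 13486 = 8·1595 + 726, 1595 = 2·726 + 143, 726 = 5·143 + 11, 143 = 13·11).
11 divides -1859, so solutions exist.
Back-substituting, 13486·(290) + 42053·(-93) = 11.
Scale by -1859/11 = -169: (u₀, v₀) = (-49010, 15717).
General solution: u = -49010 + 3823t, v = 15717 - 1226t for integer t.
u ≥ 0: smallest is -49010 mod 3823 = 689 (at t = 13), with v = -221.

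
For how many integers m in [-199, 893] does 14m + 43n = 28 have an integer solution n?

25

gcd(43, 14):
  43 = 3*14 + 1
  14 = 14*1
so gcd(43, 14) = 1.
Back-substitute for Bézout coefficients:
  1 = 43 - 3*14
  ... = 14*(-3) + 43*(1)
Scale by 28: particular solution (-84, 28); reduce m mod 43: (2, 0).
General solution: m = 2 + 43t, n = 0 - 14t for integer t.
-199 ≤ 2 + 43t ≤ 893 gives t ∈ [-4, 20], which is 25 values.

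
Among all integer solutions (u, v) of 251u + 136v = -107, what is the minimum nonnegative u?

gcd(251, 136) = 1  (251 = 1×136 + 115, 136 = 1×115 + 21, 115 = 5×21 + 10, 21 = 2×10 + 1, 10 = 10×1).
1 divides -107, so solutions exist.
Back-substituting, 251×(-13) + 136×(24) = 1.
Scale by -107/1 = -107: (u₀, v₀) = (1391, -2568).
General solution: u = 1391 + 136t, v = -2568 - 251t for integer t.
u ≥ 0: smallest is 1391 mod 136 = 31 (at t = -10), with v = -58.

31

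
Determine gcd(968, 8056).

8

gcd(8056, 968):
  8056 = 8*968 + 312
  968 = 3*312 + 32
  312 = 9*32 + 24
  32 = 1*24 + 8
  24 = 3*8
so gcd(8056, 968) = 8.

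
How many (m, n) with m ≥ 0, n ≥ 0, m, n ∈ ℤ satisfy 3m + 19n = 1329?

gcd(19, 3):
  19 = 6*3 + 1
  3 = 3*1
so gcd(19, 3) = 1.
Back-substitute for Bézout coefficients:
  1 = 19 - 6*3
  ... = 3*(-6) + 19*(1)
Scale by 1329: one solution is (-7974, 1329). Reduce m mod 19: (6, 69).
General: m = 6 + 19t, n = 69 - 3t.
m ≥ 0 ⇒ t ≥ 0; n ≥ 0 ⇒ t ≤ 23. So t ∈ [0, 23]: 24 solutions.

24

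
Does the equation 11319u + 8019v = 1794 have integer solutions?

no

gcd(11319, 8019):
  11319 = 1*8019 + 3300
  8019 = 2*3300 + 1419
  3300 = 2*1419 + 462
  1419 = 3*462 + 33
  462 = 14*33
so gcd(11319, 8019) = 33.
33 does not divide 1794 (remainder 12), so no integer solutions.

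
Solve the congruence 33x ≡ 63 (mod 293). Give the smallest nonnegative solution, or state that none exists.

215

gcd(293, 33) = 1  (293 = 8×33 + 29, 33 = 1×29 + 4, 29 = 7×4 + 1, 4 = 4×1).
1 divides 63, so solutions exist.
Back-substituting, 33×(-71) + 293×(8) = 1.
So 33×(-71) ≡ 1 (mod 293); multiply by 63: x ≡ -4473 (mod 293).
Smallest nonnegative: x = -4473 mod 293 = 215.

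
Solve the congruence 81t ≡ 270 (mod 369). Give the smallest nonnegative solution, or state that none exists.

gcd(369, 81) = 9  (369 = 4*81 + 45, 81 = 1*45 + 36, 45 = 1*36 + 9, 36 = 4*9).
9 divides 270, so solutions exist.
Back-substituting, 81*(-9) + 369*(2) = 9.
So 81*(-9) ≡ 9 (mod 369); multiply by 30: t ≡ -270 (mod 41).
Smallest nonnegative: t = -270 mod 41 = 17.

17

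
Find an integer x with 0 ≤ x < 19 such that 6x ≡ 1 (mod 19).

16

gcd(19, 6) = 1  (19 = 3*6 + 1, 6 = 6*1).
Back-substituting, 6*(-3) + 19*(1) = 1.
So 6*-3 ≡ 1 (mod 19), and -3 mod 19 = 16.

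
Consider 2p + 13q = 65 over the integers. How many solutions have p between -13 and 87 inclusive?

8

gcd(13, 2):
  13 = 6*2 + 1
  2 = 2*1
so gcd(13, 2) = 1.
Back-substitute for Bézout coefficients:
  1 = 13 - 6*2
  ... = 2*(-6) + 13*(1)
Scale by 65: particular solution (-390, 65); reduce p mod 13: (0, 5).
General solution: p = 0 + 13t, q = 5 - 2t for integer t.
-13 ≤ 0 + 13t ≤ 87 gives t ∈ [-1, 6], which is 8 values.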